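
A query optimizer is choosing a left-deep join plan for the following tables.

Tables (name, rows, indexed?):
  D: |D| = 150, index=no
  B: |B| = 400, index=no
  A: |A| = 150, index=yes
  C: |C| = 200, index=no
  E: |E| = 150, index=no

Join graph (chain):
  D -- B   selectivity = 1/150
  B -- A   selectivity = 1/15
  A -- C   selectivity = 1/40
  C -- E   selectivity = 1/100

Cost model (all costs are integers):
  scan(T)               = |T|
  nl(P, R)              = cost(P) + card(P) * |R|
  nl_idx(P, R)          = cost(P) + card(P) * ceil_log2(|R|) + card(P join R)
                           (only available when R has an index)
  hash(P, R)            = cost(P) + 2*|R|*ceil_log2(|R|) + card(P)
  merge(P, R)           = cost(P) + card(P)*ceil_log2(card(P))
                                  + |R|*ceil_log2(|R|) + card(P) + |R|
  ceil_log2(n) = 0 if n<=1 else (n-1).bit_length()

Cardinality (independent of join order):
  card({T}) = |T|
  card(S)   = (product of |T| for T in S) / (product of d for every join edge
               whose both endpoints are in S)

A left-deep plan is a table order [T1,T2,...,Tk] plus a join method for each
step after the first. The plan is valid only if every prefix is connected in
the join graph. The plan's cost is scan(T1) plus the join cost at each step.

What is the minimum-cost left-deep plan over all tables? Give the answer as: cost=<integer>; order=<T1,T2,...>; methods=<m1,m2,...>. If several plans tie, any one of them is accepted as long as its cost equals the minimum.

cost=35600; order=B,D,A,C,E; methods=hash,hash,hash,hash

Selinger DP (subsets sized 1..n):
  {D}: scan cost=150, card=150
  {B}: scan cost=400, card=400
  {A}: scan cost=150, card=150
  {C}: scan cost=200, card=200
  {E}: scan cost=150, card=150
  {BD}: card=400; try (D,hash)→3200, (B,merge)→5500, (D,merge)→5750, (B,hash)→7500, (B,nl)→60150, (D,nl)→60400; best=3200 via (D,hash)
  {AB}: card=4000; try (A,hash)→3200, (B,merge)→5500, (A,merge)→5750, (B,hash)→7500, (A,nl_idx)→7600, (B,nl)→60150 …(+1); best=3200 via (A,hash)
  {AC}: card=750; try (A,nl_idx)→2550, (A,hash)→2800, (C,merge)→3300, (A,merge)→3350, (C,hash)→3500, (C,nl)→30150 …(+1); best=2550 via (A,nl_idx)
  {CE}: card=300; try (E,hash)→2800, (C,merge)→3300, (E,merge)→3350, (C,hash)→3500, (C,nl)→30150, (E,nl)→30200; best=2800 via (E,hash)
  {ABD}: card=4000; try (A,hash)→6000, (A,merge)→8550, (D,hash)→9600, (A,nl_idx)→10400, (D,merge)→56550, (A,nl)→63200 …(+1); best=6000 via (A,hash)
  {ABC}: card=20000; try (C,hash)→10400, (B,hash)→10500, (B,merge)→14800, (C,merge)→57000, (B,nl)→302550, (C,nl)→803200; best=10400 via (C,hash)
  {ACE}: card=1125; try (A,hash)→5500, (E,hash)→5700, (A,nl_idx)→6325, (A,merge)→7150, (E,merge)→12150, (A,nl)→47800 …(+1); best=5500 via (A,hash)
  {ABCD}: card=20000; try (C,hash)→13200, (D,hash)→32800, (C,merge)→59800, (D,merge)→331750, (C,nl)→806000, (D,nl)→3010400; best=13200 via (C,hash)
  {ABCE}: card=30000; try (B,hash)→13825, (B,merge)→23000, (E,hash)→32800, (E,merge)→331750, (B,nl)→455500, (E,nl)→3010400; best=13825 via (B,hash)
  {ABCDE}: card=30000; try (E,hash)→35600, (D,hash)→46225, (E,merge)→334550, (D,merge)→495175, (E,nl)→3013200, (D,nl)→4513825; best=35600 via (E,hash)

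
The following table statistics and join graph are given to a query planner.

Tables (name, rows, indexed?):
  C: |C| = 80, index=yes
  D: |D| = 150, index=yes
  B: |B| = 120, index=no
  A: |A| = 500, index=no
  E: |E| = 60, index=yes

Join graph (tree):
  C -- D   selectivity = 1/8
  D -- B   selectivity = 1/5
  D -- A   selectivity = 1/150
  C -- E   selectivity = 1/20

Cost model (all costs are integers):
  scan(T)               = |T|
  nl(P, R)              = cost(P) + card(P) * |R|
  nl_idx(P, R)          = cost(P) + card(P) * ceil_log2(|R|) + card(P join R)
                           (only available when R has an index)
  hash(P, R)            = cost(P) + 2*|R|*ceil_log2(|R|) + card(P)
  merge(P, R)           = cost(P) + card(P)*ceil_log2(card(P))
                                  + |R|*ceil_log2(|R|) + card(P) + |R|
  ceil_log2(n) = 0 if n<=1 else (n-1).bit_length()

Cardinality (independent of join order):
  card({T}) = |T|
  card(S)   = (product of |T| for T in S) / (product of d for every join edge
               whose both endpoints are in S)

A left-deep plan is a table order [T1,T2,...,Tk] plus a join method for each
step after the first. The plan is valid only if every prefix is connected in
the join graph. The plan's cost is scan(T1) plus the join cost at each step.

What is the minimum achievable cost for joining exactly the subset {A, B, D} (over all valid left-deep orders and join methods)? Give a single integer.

5580

Selinger DP over subsets of {A,B,D}:
  {D}: scan cost=150, card=150
  {B}: scan cost=120, card=120
  {A}: scan cost=500, card=500
  {BD}: card=3600; try (B,hash)→1980, (D,merge)→2430, (B,merge)→2460, (D,hash)→2640, (D,nl_idx)→4680, (D,nl)→18120 …(+1); best=1980 via (B,hash)
  {AD}: card=500; try (D,hash)→3400, (D,nl_idx)→5000, (A,merge)→6500, (D,merge)→6850, (A,hash)→9300, (A,nl)→75150 …(+1); best=3400 via (D,hash)
  {ABD}: card=12000; try (B,hash)→5580, (B,merge)→9360, (A,hash)→14580, (A,merge)→53780, (B,nl)→63400, (A,nl)→1801980; best=5580 via (B,hash)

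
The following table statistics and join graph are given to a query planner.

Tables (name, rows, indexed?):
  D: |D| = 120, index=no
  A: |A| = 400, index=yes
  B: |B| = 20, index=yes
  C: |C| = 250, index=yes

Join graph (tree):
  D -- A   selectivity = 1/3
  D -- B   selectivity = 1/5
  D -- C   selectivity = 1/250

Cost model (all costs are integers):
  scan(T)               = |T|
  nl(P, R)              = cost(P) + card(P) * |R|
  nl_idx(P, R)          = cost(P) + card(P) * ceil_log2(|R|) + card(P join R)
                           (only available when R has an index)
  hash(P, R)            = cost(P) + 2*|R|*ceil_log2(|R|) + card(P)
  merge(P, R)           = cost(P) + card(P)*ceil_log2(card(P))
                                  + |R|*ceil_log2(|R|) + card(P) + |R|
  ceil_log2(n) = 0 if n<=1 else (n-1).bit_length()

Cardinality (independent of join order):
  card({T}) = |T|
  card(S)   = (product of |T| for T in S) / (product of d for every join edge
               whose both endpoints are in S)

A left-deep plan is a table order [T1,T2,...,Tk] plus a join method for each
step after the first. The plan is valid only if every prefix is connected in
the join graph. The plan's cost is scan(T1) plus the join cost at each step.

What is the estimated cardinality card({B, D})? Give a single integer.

480

Tables in S: B(20), D(120)
Edges inside S: D-B(d=5)
numerator = 20 * 120 = 2400
denominator = 5 = 5
card(S) = 2400 / 5 = 480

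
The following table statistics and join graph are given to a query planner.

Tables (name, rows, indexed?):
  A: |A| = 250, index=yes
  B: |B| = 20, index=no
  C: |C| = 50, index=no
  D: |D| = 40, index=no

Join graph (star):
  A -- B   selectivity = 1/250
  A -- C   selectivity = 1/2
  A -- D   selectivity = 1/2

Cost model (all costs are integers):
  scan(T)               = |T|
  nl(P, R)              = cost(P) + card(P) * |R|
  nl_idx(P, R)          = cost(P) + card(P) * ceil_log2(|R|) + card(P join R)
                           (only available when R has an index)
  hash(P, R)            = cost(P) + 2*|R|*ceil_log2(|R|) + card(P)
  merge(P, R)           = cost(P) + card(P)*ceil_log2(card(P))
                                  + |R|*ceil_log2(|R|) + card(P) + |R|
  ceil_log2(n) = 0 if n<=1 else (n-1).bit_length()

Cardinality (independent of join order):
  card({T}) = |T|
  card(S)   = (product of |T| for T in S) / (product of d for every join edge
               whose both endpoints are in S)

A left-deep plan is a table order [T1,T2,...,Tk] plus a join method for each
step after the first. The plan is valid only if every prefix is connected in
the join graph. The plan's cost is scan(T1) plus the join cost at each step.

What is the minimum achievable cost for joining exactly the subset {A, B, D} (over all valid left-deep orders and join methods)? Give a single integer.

Selinger DP over subsets of {A,B,D}:
  {A}: scan cost=250, card=250
  {B}: scan cost=20, card=20
  {D}: scan cost=40, card=40
  {AB}: card=20; try (A,nl_idx)→200, (B,hash)→700, (A,merge)→2390, (B,merge)→2620, (A,hash)→4040, (A,nl)→5020 …(+1); best=200 via (A,nl_idx)
  {AD}: card=5000; try (D,hash)→980, (A,merge)→2570, (D,merge)→2780, (A,hash)→4080, (A,nl_idx)→5360, (A,nl)→10040 …(+1); best=980 via (D,hash)
  {ABD}: card=400; try (D,merge)→600, (D,hash)→700, (D,nl)→1000, (B,hash)→6180, (B,merge)→71100, (B,nl)→100980; best=600 via (D,merge)

600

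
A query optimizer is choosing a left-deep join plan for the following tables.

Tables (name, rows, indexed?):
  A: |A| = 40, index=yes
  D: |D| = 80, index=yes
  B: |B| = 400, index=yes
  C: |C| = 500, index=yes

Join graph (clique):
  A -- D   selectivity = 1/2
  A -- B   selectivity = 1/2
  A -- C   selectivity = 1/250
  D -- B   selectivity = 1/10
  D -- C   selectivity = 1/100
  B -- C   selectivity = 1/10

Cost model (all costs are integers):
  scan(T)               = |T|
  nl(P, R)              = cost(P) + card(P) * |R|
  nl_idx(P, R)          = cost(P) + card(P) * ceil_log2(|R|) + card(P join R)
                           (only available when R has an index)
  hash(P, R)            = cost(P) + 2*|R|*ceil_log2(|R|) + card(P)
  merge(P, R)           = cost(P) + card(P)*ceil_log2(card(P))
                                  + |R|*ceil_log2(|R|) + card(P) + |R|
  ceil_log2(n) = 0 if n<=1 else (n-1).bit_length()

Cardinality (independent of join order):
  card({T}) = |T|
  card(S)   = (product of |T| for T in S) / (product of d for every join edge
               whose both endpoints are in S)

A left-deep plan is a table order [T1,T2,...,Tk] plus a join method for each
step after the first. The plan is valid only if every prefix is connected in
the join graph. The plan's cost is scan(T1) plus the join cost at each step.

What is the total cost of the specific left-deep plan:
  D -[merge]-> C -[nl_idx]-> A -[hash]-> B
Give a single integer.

step 1: scan D: cost=80, card=80
step 2: join C via merge
    card(P join C) = 80*500/(100) = 400
    cost = 80 + 80*7 + 500*9 + 80 + 500 = 5720
step 3: join A via nl_idx
    card(P join A) = 400*40/(2*250) = 32
    cost = 5720 + 400*6 + 32 = 8152
step 4: join B via hash
    card(P join B) = 32*400/(2*10*10) = 64
    cost = 8152 + 2*400*9 + 32 = 15384

15384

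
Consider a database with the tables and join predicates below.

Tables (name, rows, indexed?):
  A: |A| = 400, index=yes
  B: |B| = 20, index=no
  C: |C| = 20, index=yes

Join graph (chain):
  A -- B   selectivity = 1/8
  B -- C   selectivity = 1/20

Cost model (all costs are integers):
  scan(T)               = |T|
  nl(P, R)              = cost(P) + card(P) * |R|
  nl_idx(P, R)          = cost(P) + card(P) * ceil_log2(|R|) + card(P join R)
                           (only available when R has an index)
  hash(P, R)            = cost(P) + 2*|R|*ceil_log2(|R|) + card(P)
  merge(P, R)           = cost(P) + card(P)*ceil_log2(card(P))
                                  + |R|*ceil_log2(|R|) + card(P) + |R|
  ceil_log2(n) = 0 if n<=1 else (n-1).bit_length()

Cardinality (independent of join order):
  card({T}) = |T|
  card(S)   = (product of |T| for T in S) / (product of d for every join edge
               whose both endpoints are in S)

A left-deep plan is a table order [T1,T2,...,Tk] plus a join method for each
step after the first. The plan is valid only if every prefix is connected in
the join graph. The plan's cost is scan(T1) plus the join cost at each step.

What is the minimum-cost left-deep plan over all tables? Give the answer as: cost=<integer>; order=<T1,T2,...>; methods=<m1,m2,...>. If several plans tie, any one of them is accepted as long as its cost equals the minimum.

cost=1320; order=B,C,A; methods=nl_idx,nl_idx

Selinger DP (subsets sized 1..n):
  {A}: scan cost=400, card=400
  {B}: scan cost=20, card=20
  {C}: scan cost=20, card=20
  {AB}: card=1000; try (B,hash)→1000, (A,nl_idx)→1200, (A,merge)→4140, (B,merge)→4520, (A,hash)→7240, (A,nl)→8020 …(+1); best=1000 via (B,hash)
  {BC}: card=20; try (C,nl_idx)→140, (C,hash)→240, (B,hash)→240, (C,merge)→260, (B,merge)→260, (C,nl)→420 …(+1); best=140 via (C,nl_idx)
  {ABC}: card=1000; try (A,nl_idx)→1320, (C,hash)→2200, (A,merge)→4260, (C,nl_idx)→7000, (A,hash)→7360, (A,nl)→8140 …(+2); best=1320 via (A,nl_idx)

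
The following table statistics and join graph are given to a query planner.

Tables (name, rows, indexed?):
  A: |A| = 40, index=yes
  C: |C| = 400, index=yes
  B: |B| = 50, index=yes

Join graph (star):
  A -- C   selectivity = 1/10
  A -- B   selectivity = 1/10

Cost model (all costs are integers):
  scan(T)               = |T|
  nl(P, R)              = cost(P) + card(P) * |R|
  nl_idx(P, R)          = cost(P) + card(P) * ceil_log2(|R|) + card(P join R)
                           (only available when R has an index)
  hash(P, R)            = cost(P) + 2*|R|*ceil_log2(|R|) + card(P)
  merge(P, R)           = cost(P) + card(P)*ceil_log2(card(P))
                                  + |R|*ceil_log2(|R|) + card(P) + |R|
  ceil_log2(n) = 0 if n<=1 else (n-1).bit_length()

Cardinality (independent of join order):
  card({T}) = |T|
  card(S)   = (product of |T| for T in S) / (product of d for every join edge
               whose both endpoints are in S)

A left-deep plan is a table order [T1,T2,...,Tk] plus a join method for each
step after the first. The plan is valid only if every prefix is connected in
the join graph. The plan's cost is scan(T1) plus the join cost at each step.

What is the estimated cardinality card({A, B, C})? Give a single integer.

Tables in S: A(40), B(50), C(400)
Edges inside S: A-C(d=10), A-B(d=10)
numerator = 40 * 50 * 400 = 800000
denominator = 10 * 10 = 100
card(S) = 800000 / 100 = 8000

8000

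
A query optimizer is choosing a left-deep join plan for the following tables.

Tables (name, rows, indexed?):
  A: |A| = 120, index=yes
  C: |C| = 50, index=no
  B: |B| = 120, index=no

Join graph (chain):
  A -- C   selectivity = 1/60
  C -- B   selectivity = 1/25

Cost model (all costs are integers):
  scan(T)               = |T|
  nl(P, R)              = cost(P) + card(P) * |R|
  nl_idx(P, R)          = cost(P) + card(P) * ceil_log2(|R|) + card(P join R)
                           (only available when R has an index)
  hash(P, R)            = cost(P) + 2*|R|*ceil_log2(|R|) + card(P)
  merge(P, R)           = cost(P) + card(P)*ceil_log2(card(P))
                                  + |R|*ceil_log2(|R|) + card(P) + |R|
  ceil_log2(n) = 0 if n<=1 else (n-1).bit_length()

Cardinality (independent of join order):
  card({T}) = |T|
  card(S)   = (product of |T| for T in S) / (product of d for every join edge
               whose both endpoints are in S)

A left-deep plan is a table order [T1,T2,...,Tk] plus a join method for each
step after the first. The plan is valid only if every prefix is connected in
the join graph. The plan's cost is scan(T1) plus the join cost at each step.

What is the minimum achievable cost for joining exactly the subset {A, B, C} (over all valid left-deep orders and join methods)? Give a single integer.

2260

Selinger DP over subsets of {A,B,C}:
  {A}: scan cost=120, card=120
  {C}: scan cost=50, card=50
  {B}: scan cost=120, card=120
  {AC}: card=100; try (A,nl_idx)→500, (C,hash)→840, (A,merge)→1360, (C,merge)→1430, (A,hash)→1780, (A,nl)→6050 …(+1); best=500 via (A,nl_idx)
  {BC}: card=240; try (C,hash)→840, (B,merge)→1360, (C,merge)→1430, (B,hash)→1780, (B,nl)→6050, (C,nl)→6120; best=840 via (C,hash)
  {ABC}: card=480; try (B,merge)→2260, (B,hash)→2280, (A,hash)→2760, (A,nl_idx)→3000, (A,merge)→3960, (B,nl)→12500 …(+1); best=2260 via (B,merge)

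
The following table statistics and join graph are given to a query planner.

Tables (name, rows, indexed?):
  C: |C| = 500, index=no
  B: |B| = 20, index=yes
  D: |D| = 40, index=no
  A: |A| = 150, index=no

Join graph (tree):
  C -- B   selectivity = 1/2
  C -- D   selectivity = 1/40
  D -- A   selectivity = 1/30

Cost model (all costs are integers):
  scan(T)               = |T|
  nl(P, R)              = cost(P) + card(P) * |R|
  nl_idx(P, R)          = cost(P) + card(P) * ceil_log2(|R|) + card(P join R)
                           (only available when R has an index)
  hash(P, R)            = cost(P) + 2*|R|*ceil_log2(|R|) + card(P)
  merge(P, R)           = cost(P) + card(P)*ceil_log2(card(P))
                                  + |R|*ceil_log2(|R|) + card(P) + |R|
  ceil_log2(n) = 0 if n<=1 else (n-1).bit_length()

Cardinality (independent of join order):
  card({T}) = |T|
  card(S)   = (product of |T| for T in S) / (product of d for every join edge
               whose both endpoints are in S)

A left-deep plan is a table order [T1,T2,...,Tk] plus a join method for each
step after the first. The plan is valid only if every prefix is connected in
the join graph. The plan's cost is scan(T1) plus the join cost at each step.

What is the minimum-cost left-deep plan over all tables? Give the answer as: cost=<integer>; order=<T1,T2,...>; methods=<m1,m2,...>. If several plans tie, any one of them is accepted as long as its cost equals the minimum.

cost=7080; order=C,D,A,B; methods=hash,hash,hash

Selinger DP (subsets sized 1..n):
  {C}: scan cost=500, card=500
  {B}: scan cost=20, card=20
  {D}: scan cost=40, card=40
  {A}: scan cost=150, card=150
  {BC}: card=5000; try (B,hash)→1200, (C,merge)→5140, (B,merge)→5620, (B,nl_idx)→8000, (C,hash)→9040, (C,nl)→10020 …(+1); best=1200 via (B,hash)
  {CD}: card=500; try (D,hash)→1480, (C,merge)→5320, (D,merge)→5780, (C,hash)→9080, (C,nl)→20040, (D,nl)→20500; best=1480 via (D,hash)
  {AD}: card=200; try (D,hash)→780, (A,merge)→1670, (D,merge)→1780, (A,hash)→2480, (A,nl)→6040, (D,nl)→6150; best=780 via (D,hash)
  {BCD}: card=5000; try (B,hash)→2180, (B,merge)→6600, (D,hash)→6680, (B,nl_idx)→8980, (B,nl)→11480, (D,merge)→71480 …(+1); best=2180 via (B,hash)
  {ACD}: card=2500; try (A,hash)→4380, (C,merge)→7580, (A,merge)→7830, (C,hash)→9980, (A,nl)→76480, (C,nl)→100780; best=4380 via (A,hash)
  {ABCD}: card=25000; try (B,hash)→7080, (A,hash)→9580, (B,merge)→37000, (B,nl_idx)→41880, (B,nl)→54380, (A,merge)→73530 …(+1); best=7080 via (B,hash)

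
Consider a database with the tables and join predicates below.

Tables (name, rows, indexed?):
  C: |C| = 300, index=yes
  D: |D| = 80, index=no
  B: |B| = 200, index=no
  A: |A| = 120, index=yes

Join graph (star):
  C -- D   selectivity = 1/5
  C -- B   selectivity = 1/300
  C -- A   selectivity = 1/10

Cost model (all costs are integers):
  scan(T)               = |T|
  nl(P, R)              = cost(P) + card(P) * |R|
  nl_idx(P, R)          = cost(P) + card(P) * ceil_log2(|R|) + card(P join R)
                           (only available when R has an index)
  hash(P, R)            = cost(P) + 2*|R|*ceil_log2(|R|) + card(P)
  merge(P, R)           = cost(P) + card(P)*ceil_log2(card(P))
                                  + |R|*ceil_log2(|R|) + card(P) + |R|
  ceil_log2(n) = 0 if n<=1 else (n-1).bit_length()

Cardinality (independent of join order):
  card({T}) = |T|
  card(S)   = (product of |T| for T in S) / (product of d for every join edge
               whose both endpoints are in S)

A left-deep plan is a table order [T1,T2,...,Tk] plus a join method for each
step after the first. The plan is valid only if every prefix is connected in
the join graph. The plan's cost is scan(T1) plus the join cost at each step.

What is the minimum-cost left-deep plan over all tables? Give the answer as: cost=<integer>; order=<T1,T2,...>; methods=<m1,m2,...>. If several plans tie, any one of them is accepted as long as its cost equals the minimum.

Selinger DP (subsets sized 1..n):
  {C}: scan cost=300, card=300
  {D}: scan cost=80, card=80
  {B}: scan cost=200, card=200
  {A}: scan cost=120, card=120
  {CD}: card=4800; try (D,hash)→1720, (C,merge)→3720, (D,merge)→3940, (C,hash)→5560, (C,nl_idx)→5600, (C,nl)→24080 …(+1); best=1720 via (D,hash)
  {BC}: card=200; try (C,nl_idx)→2200, (B,hash)→3800, (C,merge)→5000, (B,merge)→5100, (C,hash)→5800, (C,nl)→60200 …(+1); best=2200 via (C,nl_idx)
  {AC}: card=3600; try (A,hash)→2280, (C,merge)→4080, (A,merge)→4260, (C,nl_idx)→4800, (C,hash)→5640, (A,nl_idx)→6000 …(+2); best=2280 via (A,hash)
  {BCD}: card=3200; try (D,hash)→3520, (D,merge)→4640, (B,hash)→9720, (D,nl)→18200, (B,merge)→70720, (B,nl)→961720; best=3520 via (D,hash)
  {ACD}: card=57600; try (D,hash)→7000, (A,hash)→8200, (D,merge)→49720, (A,merge)→69880, (A,nl_idx)→92920, (D,nl)→290280 …(+1); best=7000 via (D,hash)
  {ABC}: card=2400; try (A,hash)→4080, (A,merge)→4960, (A,nl_idx)→6000, (B,hash)→9080, (A,nl)→26200, (B,merge)→50880 …(+1); best=4080 via (A,hash)
  {ABCD}: card=38400; try (D,hash)→7600, (A,hash)→8400, (D,merge)→35920, (A,merge)→46080, (A,nl_idx)→64320, (B,hash)→67800 …(+4); best=7600 via (D,hash)

cost=7600; order=B,C,A,D; methods=nl_idx,hash,hash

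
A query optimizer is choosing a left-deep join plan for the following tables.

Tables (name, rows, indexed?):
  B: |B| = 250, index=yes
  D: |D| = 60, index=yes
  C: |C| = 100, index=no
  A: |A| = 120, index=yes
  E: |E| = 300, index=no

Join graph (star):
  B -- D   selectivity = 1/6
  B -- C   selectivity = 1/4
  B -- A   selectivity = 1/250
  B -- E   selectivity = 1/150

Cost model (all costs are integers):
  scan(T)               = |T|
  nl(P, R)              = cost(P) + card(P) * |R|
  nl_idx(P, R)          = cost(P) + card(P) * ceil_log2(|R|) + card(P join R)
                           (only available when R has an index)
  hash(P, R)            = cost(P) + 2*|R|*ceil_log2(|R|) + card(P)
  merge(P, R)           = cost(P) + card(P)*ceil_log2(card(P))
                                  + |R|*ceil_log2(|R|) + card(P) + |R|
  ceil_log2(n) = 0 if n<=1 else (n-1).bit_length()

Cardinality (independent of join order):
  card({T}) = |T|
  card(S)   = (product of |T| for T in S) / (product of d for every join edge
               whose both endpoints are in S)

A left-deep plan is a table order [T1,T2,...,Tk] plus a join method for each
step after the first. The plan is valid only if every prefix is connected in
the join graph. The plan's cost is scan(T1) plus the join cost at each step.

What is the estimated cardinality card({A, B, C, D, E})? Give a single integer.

Tables in S: A(120), B(250), C(100), D(60), E(300)
Edges inside S: B-D(d=6), B-C(d=4), B-A(d=250), B-E(d=150)
numerator = 120 * 250 * 100 * 60 * 300 = 54000000000
denominator = 6 * 4 * 250 * 150 = 900000
card(S) = 54000000000 / 900000 = 60000

60000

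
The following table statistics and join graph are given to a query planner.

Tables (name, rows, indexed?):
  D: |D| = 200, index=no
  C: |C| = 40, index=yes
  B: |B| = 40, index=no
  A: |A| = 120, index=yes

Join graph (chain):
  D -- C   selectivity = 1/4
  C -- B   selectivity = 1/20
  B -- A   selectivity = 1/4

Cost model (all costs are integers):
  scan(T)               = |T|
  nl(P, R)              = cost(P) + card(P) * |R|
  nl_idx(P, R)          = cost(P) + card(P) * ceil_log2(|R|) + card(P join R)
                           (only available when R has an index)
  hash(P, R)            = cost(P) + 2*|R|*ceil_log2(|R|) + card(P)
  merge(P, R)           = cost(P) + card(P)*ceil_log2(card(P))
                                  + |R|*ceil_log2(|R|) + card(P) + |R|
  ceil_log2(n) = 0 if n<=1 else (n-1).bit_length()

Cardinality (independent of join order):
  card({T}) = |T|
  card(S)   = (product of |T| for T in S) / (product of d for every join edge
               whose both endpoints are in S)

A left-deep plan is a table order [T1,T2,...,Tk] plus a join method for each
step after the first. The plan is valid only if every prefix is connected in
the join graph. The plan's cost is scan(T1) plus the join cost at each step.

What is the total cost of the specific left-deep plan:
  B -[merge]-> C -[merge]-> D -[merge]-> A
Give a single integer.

56000

step 1: scan B: cost=40, card=40
step 2: join C via merge
    card(P join C) = 40*40/(20) = 80
    cost = 40 + 40*6 + 40*6 + 40 + 40 = 600
step 3: join D via merge
    card(P join D) = 80*200/(4) = 4000
    cost = 600 + 80*7 + 200*8 + 80 + 200 = 3040
step 4: join A via merge
    card(P join A) = 4000*120/(4) = 120000
    cost = 3040 + 4000*12 + 120*7 + 4000 + 120 = 56000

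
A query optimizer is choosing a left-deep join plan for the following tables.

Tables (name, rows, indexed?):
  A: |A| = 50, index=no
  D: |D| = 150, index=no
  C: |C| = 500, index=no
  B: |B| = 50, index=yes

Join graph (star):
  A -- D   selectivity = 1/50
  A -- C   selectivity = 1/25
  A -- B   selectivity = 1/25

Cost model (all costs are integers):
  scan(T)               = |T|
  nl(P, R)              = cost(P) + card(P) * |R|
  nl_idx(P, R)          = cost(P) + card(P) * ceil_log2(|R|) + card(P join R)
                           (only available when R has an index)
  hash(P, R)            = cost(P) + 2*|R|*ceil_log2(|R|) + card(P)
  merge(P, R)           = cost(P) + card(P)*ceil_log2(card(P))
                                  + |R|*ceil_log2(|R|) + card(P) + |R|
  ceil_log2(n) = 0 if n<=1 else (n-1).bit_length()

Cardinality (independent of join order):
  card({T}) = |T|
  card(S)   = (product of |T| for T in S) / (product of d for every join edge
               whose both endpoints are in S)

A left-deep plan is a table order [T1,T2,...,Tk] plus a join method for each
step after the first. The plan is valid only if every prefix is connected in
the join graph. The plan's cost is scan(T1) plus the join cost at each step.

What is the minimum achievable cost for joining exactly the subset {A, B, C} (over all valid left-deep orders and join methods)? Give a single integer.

Selinger DP over subsets of {A,B,C}:
  {A}: scan cost=50, card=50
  {C}: scan cost=500, card=500
  {B}: scan cost=50, card=50
  {AC}: card=1000; try (A,hash)→1600, (C,merge)→5400, (A,merge)→5850, (C,hash)→9100, (C,nl)→25050, (A,nl)→25500; best=1600 via (A,hash)
  {AB}: card=100; try (B,nl_idx)→450, (B,hash)→700, (A,hash)→700, (B,merge)→750, (A,merge)→750, (B,nl)→2550 …(+1); best=450 via (B,nl_idx)
  {ABC}: card=2000; try (B,hash)→3200, (C,merge)→6250, (C,hash)→9550, (B,nl_idx)→9600, (B,merge)→12950, (C,nl)→50450 …(+1); best=3200 via (B,hash)

3200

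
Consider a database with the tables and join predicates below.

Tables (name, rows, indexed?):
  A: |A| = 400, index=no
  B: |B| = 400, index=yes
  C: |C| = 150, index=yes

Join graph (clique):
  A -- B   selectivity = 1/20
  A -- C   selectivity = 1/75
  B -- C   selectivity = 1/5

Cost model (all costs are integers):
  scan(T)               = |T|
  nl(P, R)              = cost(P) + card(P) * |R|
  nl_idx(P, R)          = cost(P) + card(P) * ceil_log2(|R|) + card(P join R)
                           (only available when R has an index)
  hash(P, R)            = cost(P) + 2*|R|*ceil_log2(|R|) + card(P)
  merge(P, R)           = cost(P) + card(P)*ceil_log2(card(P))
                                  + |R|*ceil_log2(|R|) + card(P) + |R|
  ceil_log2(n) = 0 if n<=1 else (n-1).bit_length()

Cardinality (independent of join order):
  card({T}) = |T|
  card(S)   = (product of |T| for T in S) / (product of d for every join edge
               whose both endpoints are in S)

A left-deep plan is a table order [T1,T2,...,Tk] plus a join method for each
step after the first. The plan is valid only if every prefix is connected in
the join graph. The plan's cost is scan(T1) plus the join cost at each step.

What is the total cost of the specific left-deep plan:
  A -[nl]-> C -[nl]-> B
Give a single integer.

380400

step 1: scan A: cost=400, card=400
step 2: join C via nl
    card(P join C) = 400*150/(75) = 800
    cost = 400 + 400*150 = 60400
step 3: join B via nl
    card(P join B) = 800*400/(20*5) = 3200
    cost = 60400 + 800*400 = 380400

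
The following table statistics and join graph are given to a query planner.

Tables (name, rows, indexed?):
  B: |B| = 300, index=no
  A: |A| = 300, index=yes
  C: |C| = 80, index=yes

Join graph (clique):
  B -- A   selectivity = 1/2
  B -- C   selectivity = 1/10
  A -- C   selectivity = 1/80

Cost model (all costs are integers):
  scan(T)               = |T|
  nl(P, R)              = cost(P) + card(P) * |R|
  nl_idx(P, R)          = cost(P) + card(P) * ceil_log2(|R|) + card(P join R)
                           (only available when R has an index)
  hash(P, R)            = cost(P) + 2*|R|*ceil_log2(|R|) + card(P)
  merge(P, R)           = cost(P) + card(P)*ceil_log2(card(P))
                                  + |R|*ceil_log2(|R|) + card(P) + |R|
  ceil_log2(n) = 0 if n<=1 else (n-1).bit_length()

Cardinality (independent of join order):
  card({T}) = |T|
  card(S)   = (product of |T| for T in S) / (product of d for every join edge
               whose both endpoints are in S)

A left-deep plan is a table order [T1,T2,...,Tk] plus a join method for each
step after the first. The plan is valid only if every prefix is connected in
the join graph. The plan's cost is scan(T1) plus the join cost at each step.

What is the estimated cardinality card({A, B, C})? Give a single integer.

Tables in S: A(300), B(300), C(80)
Edges inside S: B-A(d=2), B-C(d=10), A-C(d=80)
numerator = 300 * 300 * 80 = 7200000
denominator = 2 * 10 * 80 = 1600
card(S) = 7200000 / 1600 = 4500

4500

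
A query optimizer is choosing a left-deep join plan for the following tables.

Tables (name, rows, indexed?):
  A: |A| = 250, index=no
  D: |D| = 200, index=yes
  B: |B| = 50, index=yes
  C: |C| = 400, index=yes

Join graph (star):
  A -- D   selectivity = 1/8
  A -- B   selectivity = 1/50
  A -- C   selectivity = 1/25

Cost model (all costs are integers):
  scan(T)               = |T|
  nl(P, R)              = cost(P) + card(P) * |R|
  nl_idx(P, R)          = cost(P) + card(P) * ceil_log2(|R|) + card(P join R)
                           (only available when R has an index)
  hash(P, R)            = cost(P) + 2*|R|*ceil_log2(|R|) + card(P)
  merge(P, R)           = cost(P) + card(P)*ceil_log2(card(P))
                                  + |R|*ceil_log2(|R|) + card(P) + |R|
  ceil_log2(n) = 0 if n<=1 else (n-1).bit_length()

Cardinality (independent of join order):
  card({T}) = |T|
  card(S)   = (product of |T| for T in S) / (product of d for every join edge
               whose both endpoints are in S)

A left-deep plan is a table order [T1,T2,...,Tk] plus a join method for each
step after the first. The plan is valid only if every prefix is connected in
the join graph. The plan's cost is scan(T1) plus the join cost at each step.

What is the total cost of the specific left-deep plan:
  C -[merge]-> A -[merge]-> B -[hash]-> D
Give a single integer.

66200

step 1: scan C: cost=400, card=400
step 2: join A via merge
    card(P join A) = 400*250/(25) = 4000
    cost = 400 + 400*9 + 250*8 + 400 + 250 = 6650
step 3: join B via merge
    card(P join B) = 4000*50/(50) = 4000
    cost = 6650 + 4000*12 + 50*6 + 4000 + 50 = 59000
step 4: join D via hash
    card(P join D) = 4000*200/(8) = 100000
    cost = 59000 + 2*200*8 + 4000 = 66200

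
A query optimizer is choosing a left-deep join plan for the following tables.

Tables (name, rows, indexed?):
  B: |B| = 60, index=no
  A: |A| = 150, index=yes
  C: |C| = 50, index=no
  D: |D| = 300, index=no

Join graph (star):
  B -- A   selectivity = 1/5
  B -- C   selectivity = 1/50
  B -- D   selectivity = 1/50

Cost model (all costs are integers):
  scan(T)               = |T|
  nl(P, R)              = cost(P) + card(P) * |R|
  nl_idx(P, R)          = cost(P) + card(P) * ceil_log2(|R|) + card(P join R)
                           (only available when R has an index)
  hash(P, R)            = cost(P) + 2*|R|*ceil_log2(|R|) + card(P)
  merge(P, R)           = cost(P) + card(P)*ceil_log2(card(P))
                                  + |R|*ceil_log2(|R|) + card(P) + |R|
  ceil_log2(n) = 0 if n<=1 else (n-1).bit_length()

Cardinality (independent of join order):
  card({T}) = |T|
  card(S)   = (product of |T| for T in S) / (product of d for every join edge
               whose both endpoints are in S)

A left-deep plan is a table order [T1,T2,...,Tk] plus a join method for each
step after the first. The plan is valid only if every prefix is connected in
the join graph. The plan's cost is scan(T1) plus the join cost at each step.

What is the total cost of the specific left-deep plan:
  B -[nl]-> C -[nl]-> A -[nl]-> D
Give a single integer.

step 1: scan B: cost=60, card=60
step 2: join C via nl
    card(P join C) = 60*50/(50) = 60
    cost = 60 + 60*50 = 3060
step 3: join A via nl
    card(P join A) = 60*150/(5) = 1800
    cost = 3060 + 60*150 = 12060
step 4: join D via nl
    card(P join D) = 1800*300/(50) = 10800
    cost = 12060 + 1800*300 = 552060

552060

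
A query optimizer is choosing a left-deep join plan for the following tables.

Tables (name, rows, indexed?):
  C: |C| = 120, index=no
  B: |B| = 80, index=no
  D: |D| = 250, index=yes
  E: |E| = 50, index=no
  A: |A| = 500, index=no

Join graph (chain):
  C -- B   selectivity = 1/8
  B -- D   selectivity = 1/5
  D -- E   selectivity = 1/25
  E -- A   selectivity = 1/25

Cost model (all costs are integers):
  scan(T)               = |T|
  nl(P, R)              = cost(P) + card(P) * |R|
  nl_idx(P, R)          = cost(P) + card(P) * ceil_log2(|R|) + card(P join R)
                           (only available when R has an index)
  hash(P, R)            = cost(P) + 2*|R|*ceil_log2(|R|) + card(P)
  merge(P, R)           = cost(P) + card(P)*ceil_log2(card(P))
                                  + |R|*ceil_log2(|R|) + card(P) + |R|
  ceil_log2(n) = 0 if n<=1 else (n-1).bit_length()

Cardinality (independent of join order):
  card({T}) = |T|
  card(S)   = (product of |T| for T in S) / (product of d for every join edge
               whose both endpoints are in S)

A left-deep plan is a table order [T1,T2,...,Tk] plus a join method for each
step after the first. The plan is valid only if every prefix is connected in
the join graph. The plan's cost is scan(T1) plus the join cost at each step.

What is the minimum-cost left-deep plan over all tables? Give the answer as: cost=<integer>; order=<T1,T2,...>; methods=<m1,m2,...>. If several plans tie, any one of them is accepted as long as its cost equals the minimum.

Selinger DP (subsets sized 1..n):
  {C}: scan cost=120, card=120
  {B}: scan cost=80, card=80
  {D}: scan cost=250, card=250
  {E}: scan cost=50, card=50
  {A}: scan cost=500, card=500
  {BC}: card=1200; try (B,hash)→1360, (C,merge)→1680, (B,merge)→1720, (C,hash)→1840, (C,nl)→9680, (B,nl)→9720; best=1360 via (B,hash)
  {BD}: card=4000; try (B,hash)→1620, (D,merge)→2970, (B,merge)→3140, (D,hash)→4160, (D,nl_idx)→4720, (D,nl)→20080 …(+1); best=1620 via (B,hash)
  {DE}: card=500; try (D,nl_idx)→950, (E,hash)→1100, (D,merge)→2650, (E,merge)→2850, (D,hash)→4100, (D,nl)→12550 …(+1); best=950 via (D,nl_idx)
  {AE}: card=1000; try (E,hash)→1600, (A,merge)→5400, (E,merge)→5850, (A,hash)→9100, (A,nl)→25050, (E,nl)→25500; best=1600 via (E,hash)
  {BCD}: card=60000; try (D,hash)→6560, (C,hash)→7300, (D,merge)→18010, (C,merge)→54580, (D,nl_idx)→70960, (D,nl)→301360 …(+1); best=6560 via (D,hash)
  {BDE}: card=8000; try (B,hash)→2570, (E,hash)→6220, (B,merge)→6590, (B,nl)→40950, (E,merge)→53970, (E,nl)→201620; best=2570 via (B,hash)
  {ADE}: card=10000; try (D,hash)→6600, (A,hash)→10450, (A,merge)→10950, (D,merge)→14850, (D,nl_idx)→19600, (A,nl)→250950 …(+1); best=6600 via (D,hash)
  {BCDE}: card=120000; try (C,hash)→12250, (E,hash)→67160, (C,merge)→115530, (C,nl)→962570, (E,merge)→1026910, (E,nl)→3006560; best=12250 via (C,hash)
  {ABDE}: card=160000; try (B,hash)→17720, (A,hash)→19570, (A,merge)→119570, (B,merge)→157240, (B,nl)→806600, (A,nl)→4002570; best=17720 via (B,hash)
  {ABCDE}: card=2400000; try (A,hash)→141250, (C,hash)→179400, (A,merge)→2177250, (C,merge)→3058680, (C,nl)→19217720, (A,nl)→60012250; best=141250 via (A,hash)

cost=141250; order=E,D,B,C,A; methods=nl_idx,hash,hash,hash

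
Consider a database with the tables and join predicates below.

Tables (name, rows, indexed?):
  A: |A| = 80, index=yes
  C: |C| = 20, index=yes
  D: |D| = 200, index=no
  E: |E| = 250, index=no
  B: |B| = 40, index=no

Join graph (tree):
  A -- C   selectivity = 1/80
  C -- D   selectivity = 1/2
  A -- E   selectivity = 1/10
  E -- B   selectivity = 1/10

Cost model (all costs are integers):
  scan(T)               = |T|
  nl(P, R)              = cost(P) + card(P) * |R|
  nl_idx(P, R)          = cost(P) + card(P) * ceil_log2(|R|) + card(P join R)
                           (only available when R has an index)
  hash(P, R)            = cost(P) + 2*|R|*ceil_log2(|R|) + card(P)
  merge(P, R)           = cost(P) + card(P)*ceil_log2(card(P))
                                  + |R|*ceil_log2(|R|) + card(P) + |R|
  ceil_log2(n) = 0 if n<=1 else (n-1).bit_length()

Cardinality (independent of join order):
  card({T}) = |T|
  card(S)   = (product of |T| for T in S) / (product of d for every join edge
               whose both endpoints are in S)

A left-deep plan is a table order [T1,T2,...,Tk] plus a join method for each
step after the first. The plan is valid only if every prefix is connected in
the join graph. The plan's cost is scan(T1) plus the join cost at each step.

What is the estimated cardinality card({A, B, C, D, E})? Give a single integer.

Tables in S: A(80), B(40), C(20), D(200), E(250)
Edges inside S: A-C(d=80), C-D(d=2), A-E(d=10), E-B(d=10)
numerator = 80 * 40 * 20 * 200 * 250 = 3200000000
denominator = 80 * 2 * 10 * 10 = 16000
card(S) = 3200000000 / 16000 = 200000

200000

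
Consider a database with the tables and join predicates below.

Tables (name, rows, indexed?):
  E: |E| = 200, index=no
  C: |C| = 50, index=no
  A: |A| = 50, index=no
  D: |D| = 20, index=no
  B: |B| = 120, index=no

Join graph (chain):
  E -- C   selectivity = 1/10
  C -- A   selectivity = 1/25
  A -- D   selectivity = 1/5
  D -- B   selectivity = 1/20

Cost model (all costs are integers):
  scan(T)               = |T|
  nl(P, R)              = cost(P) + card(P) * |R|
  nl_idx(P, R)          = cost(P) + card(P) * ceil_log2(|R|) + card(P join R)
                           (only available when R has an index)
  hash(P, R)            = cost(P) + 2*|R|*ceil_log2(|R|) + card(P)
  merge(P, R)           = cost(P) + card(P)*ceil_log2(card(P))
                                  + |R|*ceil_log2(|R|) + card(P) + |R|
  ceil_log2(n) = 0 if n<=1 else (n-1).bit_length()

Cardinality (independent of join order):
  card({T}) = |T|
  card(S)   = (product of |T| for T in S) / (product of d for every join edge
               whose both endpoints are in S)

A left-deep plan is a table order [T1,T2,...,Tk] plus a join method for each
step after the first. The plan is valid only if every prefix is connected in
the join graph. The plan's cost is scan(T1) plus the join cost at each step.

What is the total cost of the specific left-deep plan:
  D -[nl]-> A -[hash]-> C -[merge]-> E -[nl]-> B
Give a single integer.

967620

step 1: scan D: cost=20, card=20
step 2: join A via nl
    card(P join A) = 20*50/(5) = 200
    cost = 20 + 20*50 = 1020
step 3: join C via hash
    card(P join C) = 200*50/(25) = 400
    cost = 1020 + 2*50*6 + 200 = 1820
step 4: join E via merge
    card(P join E) = 400*200/(10) = 8000
    cost = 1820 + 400*9 + 200*8 + 400 + 200 = 7620
step 5: join B via nl
    card(P join B) = 8000*120/(20) = 48000
    cost = 7620 + 8000*120 = 967620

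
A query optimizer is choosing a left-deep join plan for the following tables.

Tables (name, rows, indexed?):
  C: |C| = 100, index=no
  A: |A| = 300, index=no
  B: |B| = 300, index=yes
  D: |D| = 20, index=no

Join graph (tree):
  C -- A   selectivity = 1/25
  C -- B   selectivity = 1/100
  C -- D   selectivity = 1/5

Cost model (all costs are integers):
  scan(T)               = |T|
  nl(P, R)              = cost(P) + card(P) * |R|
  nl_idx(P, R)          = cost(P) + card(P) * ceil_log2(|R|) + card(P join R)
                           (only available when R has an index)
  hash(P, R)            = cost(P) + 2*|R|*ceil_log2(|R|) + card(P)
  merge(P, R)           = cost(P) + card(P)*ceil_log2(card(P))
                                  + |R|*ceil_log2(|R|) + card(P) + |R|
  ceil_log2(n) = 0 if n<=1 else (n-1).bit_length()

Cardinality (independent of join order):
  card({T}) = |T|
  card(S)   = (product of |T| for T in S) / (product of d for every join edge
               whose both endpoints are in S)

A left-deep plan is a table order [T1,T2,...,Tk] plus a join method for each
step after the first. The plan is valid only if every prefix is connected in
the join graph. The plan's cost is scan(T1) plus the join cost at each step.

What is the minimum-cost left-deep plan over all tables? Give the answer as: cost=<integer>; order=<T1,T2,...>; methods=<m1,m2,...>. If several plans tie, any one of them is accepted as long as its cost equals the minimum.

cost=8400; order=C,B,D,A; methods=nl_idx,hash,hash

Selinger DP (subsets sized 1..n):
  {C}: scan cost=100, card=100
  {A}: scan cost=300, card=300
  {B}: scan cost=300, card=300
  {D}: scan cost=20, card=20
  {AC}: card=1200; try (C,hash)→2000, (A,merge)→3900, (C,merge)→4100, (A,hash)→5600, (A,nl)→30100, (C,nl)→30300; best=2000 via (C,hash)
  {BC}: card=300; try (B,nl_idx)→1300, (C,hash)→2000, (B,merge)→3900, (C,merge)→4100, (B,hash)→5600, (B,nl)→30100 …(+1); best=1300 via (B,nl_idx)
  {CD}: card=400; try (D,hash)→400, (C,merge)→940, (D,merge)→1020, (C,hash)→1440, (C,nl)→2020, (D,nl)→2100; best=400 via (D,hash)
  {ABC}: card=3600; try (A,hash)→7000, (A,merge)→7300, (B,hash)→8600, (B,nl_idx)→16400, (B,merge)→19400, (A,nl)→91300 …(+1); best=7000 via (A,hash)
  {ACD}: card=4800; try (D,hash)→3400, (A,hash)→6200, (A,merge)→7400, (D,merge)→16520, (D,nl)→26000, (A,nl)→120400; best=3400 via (D,hash)
  {BCD}: card=1200; try (D,hash)→1800, (D,merge)→4420, (B,nl_idx)→5200, (B,hash)→6200, (D,nl)→7300, (B,merge)→7400 …(+1); best=1800 via (D,hash)
  {ABCD}: card=14400; try (A,hash)→8400, (D,hash)→10800, (B,hash)→13600, (A,merge)→19200, (D,merge)→53920, (B,nl_idx)→61000 …(+4); best=8400 via (A,hash)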